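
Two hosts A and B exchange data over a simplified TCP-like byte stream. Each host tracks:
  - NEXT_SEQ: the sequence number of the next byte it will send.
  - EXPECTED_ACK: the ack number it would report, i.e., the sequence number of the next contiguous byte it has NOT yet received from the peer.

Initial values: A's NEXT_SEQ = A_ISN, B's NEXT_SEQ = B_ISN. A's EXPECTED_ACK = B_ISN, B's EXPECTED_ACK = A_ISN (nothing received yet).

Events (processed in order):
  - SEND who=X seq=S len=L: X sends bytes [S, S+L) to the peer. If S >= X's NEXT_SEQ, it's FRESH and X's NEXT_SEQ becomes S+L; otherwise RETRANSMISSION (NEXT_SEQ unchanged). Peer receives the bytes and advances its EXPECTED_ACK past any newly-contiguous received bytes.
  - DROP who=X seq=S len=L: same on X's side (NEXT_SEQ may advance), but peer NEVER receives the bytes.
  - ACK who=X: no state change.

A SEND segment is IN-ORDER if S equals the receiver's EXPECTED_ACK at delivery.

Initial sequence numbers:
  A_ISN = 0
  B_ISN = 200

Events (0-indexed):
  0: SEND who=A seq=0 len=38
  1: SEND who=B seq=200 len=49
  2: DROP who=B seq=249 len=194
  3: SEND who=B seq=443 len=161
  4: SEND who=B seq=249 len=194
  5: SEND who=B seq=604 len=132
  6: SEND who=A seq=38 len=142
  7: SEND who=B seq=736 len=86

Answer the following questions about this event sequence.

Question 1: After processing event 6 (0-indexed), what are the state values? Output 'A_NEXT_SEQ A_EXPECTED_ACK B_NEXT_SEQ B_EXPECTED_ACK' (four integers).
After event 0: A_seq=38 A_ack=200 B_seq=200 B_ack=38
After event 1: A_seq=38 A_ack=249 B_seq=249 B_ack=38
After event 2: A_seq=38 A_ack=249 B_seq=443 B_ack=38
After event 3: A_seq=38 A_ack=249 B_seq=604 B_ack=38
After event 4: A_seq=38 A_ack=604 B_seq=604 B_ack=38
After event 5: A_seq=38 A_ack=736 B_seq=736 B_ack=38
After event 6: A_seq=180 A_ack=736 B_seq=736 B_ack=180

180 736 736 180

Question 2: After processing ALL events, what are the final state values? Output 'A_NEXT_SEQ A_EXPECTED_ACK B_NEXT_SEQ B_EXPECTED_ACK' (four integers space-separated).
Answer: 180 822 822 180

Derivation:
After event 0: A_seq=38 A_ack=200 B_seq=200 B_ack=38
After event 1: A_seq=38 A_ack=249 B_seq=249 B_ack=38
After event 2: A_seq=38 A_ack=249 B_seq=443 B_ack=38
After event 3: A_seq=38 A_ack=249 B_seq=604 B_ack=38
After event 4: A_seq=38 A_ack=604 B_seq=604 B_ack=38
After event 5: A_seq=38 A_ack=736 B_seq=736 B_ack=38
After event 6: A_seq=180 A_ack=736 B_seq=736 B_ack=180
After event 7: A_seq=180 A_ack=822 B_seq=822 B_ack=180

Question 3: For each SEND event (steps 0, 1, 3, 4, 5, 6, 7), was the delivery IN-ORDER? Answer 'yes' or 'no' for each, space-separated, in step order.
Step 0: SEND seq=0 -> in-order
Step 1: SEND seq=200 -> in-order
Step 3: SEND seq=443 -> out-of-order
Step 4: SEND seq=249 -> in-order
Step 5: SEND seq=604 -> in-order
Step 6: SEND seq=38 -> in-order
Step 7: SEND seq=736 -> in-order

Answer: yes yes no yes yes yes yes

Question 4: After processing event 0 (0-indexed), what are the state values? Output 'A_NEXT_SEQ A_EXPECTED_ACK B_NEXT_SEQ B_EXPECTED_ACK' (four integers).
After event 0: A_seq=38 A_ack=200 B_seq=200 B_ack=38

38 200 200 38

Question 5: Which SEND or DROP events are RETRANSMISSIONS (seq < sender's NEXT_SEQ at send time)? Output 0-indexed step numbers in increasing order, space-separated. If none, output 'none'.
Answer: 4

Derivation:
Step 0: SEND seq=0 -> fresh
Step 1: SEND seq=200 -> fresh
Step 2: DROP seq=249 -> fresh
Step 3: SEND seq=443 -> fresh
Step 4: SEND seq=249 -> retransmit
Step 5: SEND seq=604 -> fresh
Step 6: SEND seq=38 -> fresh
Step 7: SEND seq=736 -> fresh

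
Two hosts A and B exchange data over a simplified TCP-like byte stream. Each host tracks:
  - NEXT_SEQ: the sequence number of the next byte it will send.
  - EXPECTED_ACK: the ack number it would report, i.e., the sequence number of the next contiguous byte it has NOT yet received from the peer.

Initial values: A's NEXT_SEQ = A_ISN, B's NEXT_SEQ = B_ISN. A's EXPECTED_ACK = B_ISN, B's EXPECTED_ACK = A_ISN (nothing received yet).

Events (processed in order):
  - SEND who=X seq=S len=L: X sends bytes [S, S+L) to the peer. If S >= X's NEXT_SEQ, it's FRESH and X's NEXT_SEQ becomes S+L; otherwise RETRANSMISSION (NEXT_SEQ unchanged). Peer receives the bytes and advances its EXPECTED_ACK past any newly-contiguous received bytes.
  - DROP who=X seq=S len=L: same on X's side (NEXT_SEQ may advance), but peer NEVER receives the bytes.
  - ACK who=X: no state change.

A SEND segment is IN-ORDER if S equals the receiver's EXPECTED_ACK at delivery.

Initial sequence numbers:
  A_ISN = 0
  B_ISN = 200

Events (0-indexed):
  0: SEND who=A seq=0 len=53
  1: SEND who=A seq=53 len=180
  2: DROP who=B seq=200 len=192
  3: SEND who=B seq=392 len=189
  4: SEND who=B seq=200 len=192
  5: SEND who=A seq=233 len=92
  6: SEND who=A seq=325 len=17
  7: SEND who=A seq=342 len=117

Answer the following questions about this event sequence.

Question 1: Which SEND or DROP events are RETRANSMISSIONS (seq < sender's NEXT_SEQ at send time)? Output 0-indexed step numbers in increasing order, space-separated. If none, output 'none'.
Step 0: SEND seq=0 -> fresh
Step 1: SEND seq=53 -> fresh
Step 2: DROP seq=200 -> fresh
Step 3: SEND seq=392 -> fresh
Step 4: SEND seq=200 -> retransmit
Step 5: SEND seq=233 -> fresh
Step 6: SEND seq=325 -> fresh
Step 7: SEND seq=342 -> fresh

Answer: 4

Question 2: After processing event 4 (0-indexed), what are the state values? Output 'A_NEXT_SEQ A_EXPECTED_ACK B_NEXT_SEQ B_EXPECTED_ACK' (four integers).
After event 0: A_seq=53 A_ack=200 B_seq=200 B_ack=53
After event 1: A_seq=233 A_ack=200 B_seq=200 B_ack=233
After event 2: A_seq=233 A_ack=200 B_seq=392 B_ack=233
After event 3: A_seq=233 A_ack=200 B_seq=581 B_ack=233
After event 4: A_seq=233 A_ack=581 B_seq=581 B_ack=233

233 581 581 233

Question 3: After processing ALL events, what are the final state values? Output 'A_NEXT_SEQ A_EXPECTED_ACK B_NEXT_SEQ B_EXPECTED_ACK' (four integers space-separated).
Answer: 459 581 581 459

Derivation:
After event 0: A_seq=53 A_ack=200 B_seq=200 B_ack=53
After event 1: A_seq=233 A_ack=200 B_seq=200 B_ack=233
After event 2: A_seq=233 A_ack=200 B_seq=392 B_ack=233
After event 3: A_seq=233 A_ack=200 B_seq=581 B_ack=233
After event 4: A_seq=233 A_ack=581 B_seq=581 B_ack=233
After event 5: A_seq=325 A_ack=581 B_seq=581 B_ack=325
After event 6: A_seq=342 A_ack=581 B_seq=581 B_ack=342
After event 7: A_seq=459 A_ack=581 B_seq=581 B_ack=459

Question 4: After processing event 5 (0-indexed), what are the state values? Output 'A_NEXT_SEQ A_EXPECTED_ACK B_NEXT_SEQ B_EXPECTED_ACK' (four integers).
After event 0: A_seq=53 A_ack=200 B_seq=200 B_ack=53
After event 1: A_seq=233 A_ack=200 B_seq=200 B_ack=233
After event 2: A_seq=233 A_ack=200 B_seq=392 B_ack=233
After event 3: A_seq=233 A_ack=200 B_seq=581 B_ack=233
After event 4: A_seq=233 A_ack=581 B_seq=581 B_ack=233
After event 5: A_seq=325 A_ack=581 B_seq=581 B_ack=325

325 581 581 325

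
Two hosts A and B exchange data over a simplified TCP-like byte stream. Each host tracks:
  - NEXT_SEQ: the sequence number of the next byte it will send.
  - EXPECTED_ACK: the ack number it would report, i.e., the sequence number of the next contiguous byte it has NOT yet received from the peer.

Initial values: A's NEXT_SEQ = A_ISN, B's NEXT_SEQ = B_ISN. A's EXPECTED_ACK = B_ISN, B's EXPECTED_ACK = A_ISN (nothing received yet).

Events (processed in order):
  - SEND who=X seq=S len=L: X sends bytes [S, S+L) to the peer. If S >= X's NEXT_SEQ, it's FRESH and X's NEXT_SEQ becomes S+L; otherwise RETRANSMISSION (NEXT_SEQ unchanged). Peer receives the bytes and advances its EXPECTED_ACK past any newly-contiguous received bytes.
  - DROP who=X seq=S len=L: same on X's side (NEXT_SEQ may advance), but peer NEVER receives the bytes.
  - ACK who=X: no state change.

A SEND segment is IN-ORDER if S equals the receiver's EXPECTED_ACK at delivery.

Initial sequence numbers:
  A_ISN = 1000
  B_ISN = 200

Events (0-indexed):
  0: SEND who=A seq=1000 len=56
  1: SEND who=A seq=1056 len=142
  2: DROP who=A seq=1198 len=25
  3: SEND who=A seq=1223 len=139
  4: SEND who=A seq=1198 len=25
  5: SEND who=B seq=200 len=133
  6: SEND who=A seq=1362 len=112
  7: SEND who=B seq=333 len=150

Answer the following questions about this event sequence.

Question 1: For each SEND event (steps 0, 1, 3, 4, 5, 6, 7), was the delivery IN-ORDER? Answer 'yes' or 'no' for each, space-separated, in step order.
Step 0: SEND seq=1000 -> in-order
Step 1: SEND seq=1056 -> in-order
Step 3: SEND seq=1223 -> out-of-order
Step 4: SEND seq=1198 -> in-order
Step 5: SEND seq=200 -> in-order
Step 6: SEND seq=1362 -> in-order
Step 7: SEND seq=333 -> in-order

Answer: yes yes no yes yes yes yes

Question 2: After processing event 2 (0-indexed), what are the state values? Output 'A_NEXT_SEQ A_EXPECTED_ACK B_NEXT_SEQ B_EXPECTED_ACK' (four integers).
After event 0: A_seq=1056 A_ack=200 B_seq=200 B_ack=1056
After event 1: A_seq=1198 A_ack=200 B_seq=200 B_ack=1198
After event 2: A_seq=1223 A_ack=200 B_seq=200 B_ack=1198

1223 200 200 1198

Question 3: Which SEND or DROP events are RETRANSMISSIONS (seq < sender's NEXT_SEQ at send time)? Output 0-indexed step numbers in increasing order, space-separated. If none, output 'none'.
Answer: 4

Derivation:
Step 0: SEND seq=1000 -> fresh
Step 1: SEND seq=1056 -> fresh
Step 2: DROP seq=1198 -> fresh
Step 3: SEND seq=1223 -> fresh
Step 4: SEND seq=1198 -> retransmit
Step 5: SEND seq=200 -> fresh
Step 6: SEND seq=1362 -> fresh
Step 7: SEND seq=333 -> fresh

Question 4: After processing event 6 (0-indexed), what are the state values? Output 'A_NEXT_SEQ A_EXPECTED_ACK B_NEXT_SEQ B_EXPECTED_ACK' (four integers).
After event 0: A_seq=1056 A_ack=200 B_seq=200 B_ack=1056
After event 1: A_seq=1198 A_ack=200 B_seq=200 B_ack=1198
After event 2: A_seq=1223 A_ack=200 B_seq=200 B_ack=1198
After event 3: A_seq=1362 A_ack=200 B_seq=200 B_ack=1198
After event 4: A_seq=1362 A_ack=200 B_seq=200 B_ack=1362
After event 5: A_seq=1362 A_ack=333 B_seq=333 B_ack=1362
After event 6: A_seq=1474 A_ack=333 B_seq=333 B_ack=1474

1474 333 333 1474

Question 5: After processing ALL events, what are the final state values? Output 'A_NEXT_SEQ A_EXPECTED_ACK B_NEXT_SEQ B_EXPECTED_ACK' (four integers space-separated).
After event 0: A_seq=1056 A_ack=200 B_seq=200 B_ack=1056
After event 1: A_seq=1198 A_ack=200 B_seq=200 B_ack=1198
After event 2: A_seq=1223 A_ack=200 B_seq=200 B_ack=1198
After event 3: A_seq=1362 A_ack=200 B_seq=200 B_ack=1198
After event 4: A_seq=1362 A_ack=200 B_seq=200 B_ack=1362
After event 5: A_seq=1362 A_ack=333 B_seq=333 B_ack=1362
After event 6: A_seq=1474 A_ack=333 B_seq=333 B_ack=1474
After event 7: A_seq=1474 A_ack=483 B_seq=483 B_ack=1474

Answer: 1474 483 483 1474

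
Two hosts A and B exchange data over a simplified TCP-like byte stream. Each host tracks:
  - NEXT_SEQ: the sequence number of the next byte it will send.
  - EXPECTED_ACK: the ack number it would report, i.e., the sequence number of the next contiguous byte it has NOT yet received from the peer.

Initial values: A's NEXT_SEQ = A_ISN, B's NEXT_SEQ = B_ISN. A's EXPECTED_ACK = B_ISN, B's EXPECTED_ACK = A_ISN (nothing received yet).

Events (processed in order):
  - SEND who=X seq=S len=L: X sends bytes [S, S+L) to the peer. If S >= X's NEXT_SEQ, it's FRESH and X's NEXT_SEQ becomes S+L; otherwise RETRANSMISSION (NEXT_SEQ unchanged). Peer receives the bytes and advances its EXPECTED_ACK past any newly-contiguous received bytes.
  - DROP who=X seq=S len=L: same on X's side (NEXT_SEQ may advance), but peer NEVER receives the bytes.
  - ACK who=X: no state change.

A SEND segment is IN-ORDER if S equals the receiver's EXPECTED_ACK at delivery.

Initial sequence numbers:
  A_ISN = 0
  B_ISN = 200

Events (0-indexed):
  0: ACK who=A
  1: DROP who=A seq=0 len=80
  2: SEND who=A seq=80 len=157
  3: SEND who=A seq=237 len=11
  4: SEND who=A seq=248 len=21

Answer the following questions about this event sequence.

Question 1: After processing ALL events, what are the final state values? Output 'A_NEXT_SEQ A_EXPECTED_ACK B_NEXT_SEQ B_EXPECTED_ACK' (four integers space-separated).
After event 0: A_seq=0 A_ack=200 B_seq=200 B_ack=0
After event 1: A_seq=80 A_ack=200 B_seq=200 B_ack=0
After event 2: A_seq=237 A_ack=200 B_seq=200 B_ack=0
After event 3: A_seq=248 A_ack=200 B_seq=200 B_ack=0
After event 4: A_seq=269 A_ack=200 B_seq=200 B_ack=0

Answer: 269 200 200 0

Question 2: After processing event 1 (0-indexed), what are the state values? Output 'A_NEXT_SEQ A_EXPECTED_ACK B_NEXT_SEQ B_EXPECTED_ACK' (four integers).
After event 0: A_seq=0 A_ack=200 B_seq=200 B_ack=0
After event 1: A_seq=80 A_ack=200 B_seq=200 B_ack=0

80 200 200 0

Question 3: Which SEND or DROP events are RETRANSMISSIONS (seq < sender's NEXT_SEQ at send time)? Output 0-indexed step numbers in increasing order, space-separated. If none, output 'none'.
Step 1: DROP seq=0 -> fresh
Step 2: SEND seq=80 -> fresh
Step 3: SEND seq=237 -> fresh
Step 4: SEND seq=248 -> fresh

Answer: none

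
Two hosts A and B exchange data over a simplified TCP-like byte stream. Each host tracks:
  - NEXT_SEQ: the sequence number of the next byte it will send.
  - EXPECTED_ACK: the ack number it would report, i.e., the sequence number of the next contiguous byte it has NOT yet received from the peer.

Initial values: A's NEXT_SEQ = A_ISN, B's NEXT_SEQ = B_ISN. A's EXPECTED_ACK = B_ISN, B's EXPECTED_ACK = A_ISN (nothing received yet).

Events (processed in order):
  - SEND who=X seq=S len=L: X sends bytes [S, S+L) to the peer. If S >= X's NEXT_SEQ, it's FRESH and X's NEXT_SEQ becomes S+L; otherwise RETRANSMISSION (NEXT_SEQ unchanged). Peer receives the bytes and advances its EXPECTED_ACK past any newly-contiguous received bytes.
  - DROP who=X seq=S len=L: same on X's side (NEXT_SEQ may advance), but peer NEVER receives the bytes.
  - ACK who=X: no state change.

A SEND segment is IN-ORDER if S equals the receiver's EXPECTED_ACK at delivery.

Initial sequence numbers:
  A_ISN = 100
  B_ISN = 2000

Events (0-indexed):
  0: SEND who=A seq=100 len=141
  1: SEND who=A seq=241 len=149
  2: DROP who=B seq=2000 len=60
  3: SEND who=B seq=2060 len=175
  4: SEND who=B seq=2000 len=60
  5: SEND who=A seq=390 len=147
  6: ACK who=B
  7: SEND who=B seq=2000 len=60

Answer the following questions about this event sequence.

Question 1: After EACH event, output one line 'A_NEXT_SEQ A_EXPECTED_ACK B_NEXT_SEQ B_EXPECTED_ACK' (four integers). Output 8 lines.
241 2000 2000 241
390 2000 2000 390
390 2000 2060 390
390 2000 2235 390
390 2235 2235 390
537 2235 2235 537
537 2235 2235 537
537 2235 2235 537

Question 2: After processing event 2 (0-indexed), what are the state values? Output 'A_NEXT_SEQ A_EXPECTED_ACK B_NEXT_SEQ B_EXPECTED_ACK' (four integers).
After event 0: A_seq=241 A_ack=2000 B_seq=2000 B_ack=241
After event 1: A_seq=390 A_ack=2000 B_seq=2000 B_ack=390
After event 2: A_seq=390 A_ack=2000 B_seq=2060 B_ack=390

390 2000 2060 390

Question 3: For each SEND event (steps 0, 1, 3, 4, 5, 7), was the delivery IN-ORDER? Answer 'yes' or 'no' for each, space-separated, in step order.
Answer: yes yes no yes yes no

Derivation:
Step 0: SEND seq=100 -> in-order
Step 1: SEND seq=241 -> in-order
Step 3: SEND seq=2060 -> out-of-order
Step 4: SEND seq=2000 -> in-order
Step 5: SEND seq=390 -> in-order
Step 7: SEND seq=2000 -> out-of-order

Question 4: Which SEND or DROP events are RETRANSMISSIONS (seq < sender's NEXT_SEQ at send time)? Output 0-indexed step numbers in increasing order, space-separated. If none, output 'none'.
Answer: 4 7

Derivation:
Step 0: SEND seq=100 -> fresh
Step 1: SEND seq=241 -> fresh
Step 2: DROP seq=2000 -> fresh
Step 3: SEND seq=2060 -> fresh
Step 4: SEND seq=2000 -> retransmit
Step 5: SEND seq=390 -> fresh
Step 7: SEND seq=2000 -> retransmit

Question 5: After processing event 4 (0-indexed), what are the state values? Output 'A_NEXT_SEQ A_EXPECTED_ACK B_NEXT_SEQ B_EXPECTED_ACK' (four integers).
After event 0: A_seq=241 A_ack=2000 B_seq=2000 B_ack=241
After event 1: A_seq=390 A_ack=2000 B_seq=2000 B_ack=390
After event 2: A_seq=390 A_ack=2000 B_seq=2060 B_ack=390
After event 3: A_seq=390 A_ack=2000 B_seq=2235 B_ack=390
After event 4: A_seq=390 A_ack=2235 B_seq=2235 B_ack=390

390 2235 2235 390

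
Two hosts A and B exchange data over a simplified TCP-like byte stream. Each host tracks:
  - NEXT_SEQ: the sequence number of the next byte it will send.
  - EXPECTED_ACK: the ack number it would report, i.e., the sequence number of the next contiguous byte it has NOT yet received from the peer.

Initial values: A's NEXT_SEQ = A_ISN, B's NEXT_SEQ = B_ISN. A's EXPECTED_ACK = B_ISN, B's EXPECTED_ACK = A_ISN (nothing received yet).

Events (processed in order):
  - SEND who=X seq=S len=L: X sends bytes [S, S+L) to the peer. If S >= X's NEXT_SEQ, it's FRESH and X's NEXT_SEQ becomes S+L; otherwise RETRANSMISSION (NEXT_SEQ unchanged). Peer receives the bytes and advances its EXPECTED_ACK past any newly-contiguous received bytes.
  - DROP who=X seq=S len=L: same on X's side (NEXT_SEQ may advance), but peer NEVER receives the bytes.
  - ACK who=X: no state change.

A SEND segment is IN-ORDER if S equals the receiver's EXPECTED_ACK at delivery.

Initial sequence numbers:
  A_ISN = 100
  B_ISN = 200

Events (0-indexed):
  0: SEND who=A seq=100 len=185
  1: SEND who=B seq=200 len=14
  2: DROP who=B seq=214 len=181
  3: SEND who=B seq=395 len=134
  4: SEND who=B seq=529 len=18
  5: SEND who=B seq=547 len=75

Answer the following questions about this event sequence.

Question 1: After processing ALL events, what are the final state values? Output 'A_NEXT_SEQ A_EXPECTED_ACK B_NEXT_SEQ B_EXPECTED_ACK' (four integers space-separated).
After event 0: A_seq=285 A_ack=200 B_seq=200 B_ack=285
After event 1: A_seq=285 A_ack=214 B_seq=214 B_ack=285
After event 2: A_seq=285 A_ack=214 B_seq=395 B_ack=285
After event 3: A_seq=285 A_ack=214 B_seq=529 B_ack=285
After event 4: A_seq=285 A_ack=214 B_seq=547 B_ack=285
After event 5: A_seq=285 A_ack=214 B_seq=622 B_ack=285

Answer: 285 214 622 285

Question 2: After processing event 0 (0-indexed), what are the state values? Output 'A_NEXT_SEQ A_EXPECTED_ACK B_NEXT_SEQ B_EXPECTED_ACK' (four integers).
After event 0: A_seq=285 A_ack=200 B_seq=200 B_ack=285

285 200 200 285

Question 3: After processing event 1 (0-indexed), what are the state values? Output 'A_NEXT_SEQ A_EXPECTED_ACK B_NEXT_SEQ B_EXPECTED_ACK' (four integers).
After event 0: A_seq=285 A_ack=200 B_seq=200 B_ack=285
After event 1: A_seq=285 A_ack=214 B_seq=214 B_ack=285

285 214 214 285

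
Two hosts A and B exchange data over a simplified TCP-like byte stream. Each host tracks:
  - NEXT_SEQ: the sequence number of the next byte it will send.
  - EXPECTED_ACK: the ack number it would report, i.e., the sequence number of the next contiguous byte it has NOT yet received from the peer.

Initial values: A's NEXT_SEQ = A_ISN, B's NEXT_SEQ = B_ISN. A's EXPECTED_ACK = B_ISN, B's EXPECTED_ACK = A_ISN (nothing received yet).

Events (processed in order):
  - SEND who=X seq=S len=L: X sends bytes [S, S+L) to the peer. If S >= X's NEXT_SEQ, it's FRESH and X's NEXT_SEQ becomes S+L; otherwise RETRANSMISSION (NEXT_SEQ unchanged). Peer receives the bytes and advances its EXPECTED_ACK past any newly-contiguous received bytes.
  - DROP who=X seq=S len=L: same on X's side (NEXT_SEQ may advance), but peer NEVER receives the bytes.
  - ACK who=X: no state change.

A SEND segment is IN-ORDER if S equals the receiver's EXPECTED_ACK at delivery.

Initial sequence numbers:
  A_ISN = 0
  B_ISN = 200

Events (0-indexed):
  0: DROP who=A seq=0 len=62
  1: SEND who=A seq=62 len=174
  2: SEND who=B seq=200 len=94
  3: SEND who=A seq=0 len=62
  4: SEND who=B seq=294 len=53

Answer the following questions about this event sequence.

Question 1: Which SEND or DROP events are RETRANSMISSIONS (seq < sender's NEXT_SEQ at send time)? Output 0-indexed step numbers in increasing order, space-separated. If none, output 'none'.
Step 0: DROP seq=0 -> fresh
Step 1: SEND seq=62 -> fresh
Step 2: SEND seq=200 -> fresh
Step 3: SEND seq=0 -> retransmit
Step 4: SEND seq=294 -> fresh

Answer: 3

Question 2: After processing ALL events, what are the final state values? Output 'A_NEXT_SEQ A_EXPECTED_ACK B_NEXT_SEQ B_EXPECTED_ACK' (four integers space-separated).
Answer: 236 347 347 236

Derivation:
After event 0: A_seq=62 A_ack=200 B_seq=200 B_ack=0
After event 1: A_seq=236 A_ack=200 B_seq=200 B_ack=0
After event 2: A_seq=236 A_ack=294 B_seq=294 B_ack=0
After event 3: A_seq=236 A_ack=294 B_seq=294 B_ack=236
After event 4: A_seq=236 A_ack=347 B_seq=347 B_ack=236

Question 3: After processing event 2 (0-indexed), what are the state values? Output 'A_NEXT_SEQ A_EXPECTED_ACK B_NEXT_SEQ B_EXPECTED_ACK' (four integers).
After event 0: A_seq=62 A_ack=200 B_seq=200 B_ack=0
After event 1: A_seq=236 A_ack=200 B_seq=200 B_ack=0
After event 2: A_seq=236 A_ack=294 B_seq=294 B_ack=0

236 294 294 0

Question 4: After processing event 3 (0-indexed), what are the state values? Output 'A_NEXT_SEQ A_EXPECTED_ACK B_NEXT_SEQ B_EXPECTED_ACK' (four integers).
After event 0: A_seq=62 A_ack=200 B_seq=200 B_ack=0
After event 1: A_seq=236 A_ack=200 B_seq=200 B_ack=0
After event 2: A_seq=236 A_ack=294 B_seq=294 B_ack=0
After event 3: A_seq=236 A_ack=294 B_seq=294 B_ack=236

236 294 294 236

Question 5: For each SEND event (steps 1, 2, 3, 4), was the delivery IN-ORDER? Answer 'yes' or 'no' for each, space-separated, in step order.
Answer: no yes yes yes

Derivation:
Step 1: SEND seq=62 -> out-of-order
Step 2: SEND seq=200 -> in-order
Step 3: SEND seq=0 -> in-order
Step 4: SEND seq=294 -> in-order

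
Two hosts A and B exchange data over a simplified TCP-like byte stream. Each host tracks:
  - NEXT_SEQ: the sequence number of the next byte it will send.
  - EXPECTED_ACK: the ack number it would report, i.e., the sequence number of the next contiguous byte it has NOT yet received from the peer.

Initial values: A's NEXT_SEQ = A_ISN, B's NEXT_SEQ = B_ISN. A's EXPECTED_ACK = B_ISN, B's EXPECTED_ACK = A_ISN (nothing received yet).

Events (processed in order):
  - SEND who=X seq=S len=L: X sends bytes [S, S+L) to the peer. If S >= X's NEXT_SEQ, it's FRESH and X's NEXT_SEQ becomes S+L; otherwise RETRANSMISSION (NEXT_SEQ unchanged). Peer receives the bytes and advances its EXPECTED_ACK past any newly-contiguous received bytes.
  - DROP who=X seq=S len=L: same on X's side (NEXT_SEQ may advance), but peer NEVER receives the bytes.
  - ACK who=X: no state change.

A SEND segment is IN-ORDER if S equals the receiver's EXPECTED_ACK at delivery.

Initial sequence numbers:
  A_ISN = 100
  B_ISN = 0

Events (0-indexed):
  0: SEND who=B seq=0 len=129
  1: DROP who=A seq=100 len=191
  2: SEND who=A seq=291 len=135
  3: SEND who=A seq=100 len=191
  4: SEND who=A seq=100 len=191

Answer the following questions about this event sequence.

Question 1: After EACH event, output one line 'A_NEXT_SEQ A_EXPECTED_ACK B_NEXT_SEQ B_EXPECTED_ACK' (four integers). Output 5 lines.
100 129 129 100
291 129 129 100
426 129 129 100
426 129 129 426
426 129 129 426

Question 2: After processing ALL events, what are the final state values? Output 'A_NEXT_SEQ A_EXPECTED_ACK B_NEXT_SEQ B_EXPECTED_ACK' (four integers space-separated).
After event 0: A_seq=100 A_ack=129 B_seq=129 B_ack=100
After event 1: A_seq=291 A_ack=129 B_seq=129 B_ack=100
After event 2: A_seq=426 A_ack=129 B_seq=129 B_ack=100
After event 3: A_seq=426 A_ack=129 B_seq=129 B_ack=426
After event 4: A_seq=426 A_ack=129 B_seq=129 B_ack=426

Answer: 426 129 129 426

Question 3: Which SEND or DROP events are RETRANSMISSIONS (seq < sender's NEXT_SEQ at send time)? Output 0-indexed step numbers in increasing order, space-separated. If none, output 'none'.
Answer: 3 4

Derivation:
Step 0: SEND seq=0 -> fresh
Step 1: DROP seq=100 -> fresh
Step 2: SEND seq=291 -> fresh
Step 3: SEND seq=100 -> retransmit
Step 4: SEND seq=100 -> retransmit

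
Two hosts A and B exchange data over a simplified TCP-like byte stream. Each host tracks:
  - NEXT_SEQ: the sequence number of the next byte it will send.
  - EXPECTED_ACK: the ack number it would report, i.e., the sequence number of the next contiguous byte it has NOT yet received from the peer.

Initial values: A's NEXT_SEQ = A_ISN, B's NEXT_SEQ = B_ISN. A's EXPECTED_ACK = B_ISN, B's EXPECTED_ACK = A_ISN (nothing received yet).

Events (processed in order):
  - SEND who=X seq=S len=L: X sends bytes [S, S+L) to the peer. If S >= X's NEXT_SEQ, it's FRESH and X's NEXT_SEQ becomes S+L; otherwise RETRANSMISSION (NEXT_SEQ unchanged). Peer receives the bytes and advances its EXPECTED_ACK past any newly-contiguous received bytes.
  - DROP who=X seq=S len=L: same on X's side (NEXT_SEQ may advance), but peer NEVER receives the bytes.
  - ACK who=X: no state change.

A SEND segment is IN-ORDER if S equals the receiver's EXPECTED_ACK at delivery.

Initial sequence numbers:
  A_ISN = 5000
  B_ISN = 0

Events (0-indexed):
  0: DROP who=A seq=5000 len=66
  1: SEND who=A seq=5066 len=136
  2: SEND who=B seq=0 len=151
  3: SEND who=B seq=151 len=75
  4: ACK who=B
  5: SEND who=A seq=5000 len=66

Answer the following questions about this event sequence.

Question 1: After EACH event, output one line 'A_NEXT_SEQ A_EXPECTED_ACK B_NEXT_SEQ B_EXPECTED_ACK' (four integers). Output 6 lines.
5066 0 0 5000
5202 0 0 5000
5202 151 151 5000
5202 226 226 5000
5202 226 226 5000
5202 226 226 5202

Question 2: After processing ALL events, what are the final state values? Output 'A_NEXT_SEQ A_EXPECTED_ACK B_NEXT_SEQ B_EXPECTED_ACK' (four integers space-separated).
Answer: 5202 226 226 5202

Derivation:
After event 0: A_seq=5066 A_ack=0 B_seq=0 B_ack=5000
After event 1: A_seq=5202 A_ack=0 B_seq=0 B_ack=5000
After event 2: A_seq=5202 A_ack=151 B_seq=151 B_ack=5000
After event 3: A_seq=5202 A_ack=226 B_seq=226 B_ack=5000
After event 4: A_seq=5202 A_ack=226 B_seq=226 B_ack=5000
After event 5: A_seq=5202 A_ack=226 B_seq=226 B_ack=5202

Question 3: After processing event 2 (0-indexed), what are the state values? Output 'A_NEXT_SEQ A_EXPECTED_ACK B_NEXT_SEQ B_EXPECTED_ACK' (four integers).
After event 0: A_seq=5066 A_ack=0 B_seq=0 B_ack=5000
After event 1: A_seq=5202 A_ack=0 B_seq=0 B_ack=5000
After event 2: A_seq=5202 A_ack=151 B_seq=151 B_ack=5000

5202 151 151 5000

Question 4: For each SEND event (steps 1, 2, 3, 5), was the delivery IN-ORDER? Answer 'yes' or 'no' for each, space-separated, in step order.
Answer: no yes yes yes

Derivation:
Step 1: SEND seq=5066 -> out-of-order
Step 2: SEND seq=0 -> in-order
Step 3: SEND seq=151 -> in-order
Step 5: SEND seq=5000 -> in-order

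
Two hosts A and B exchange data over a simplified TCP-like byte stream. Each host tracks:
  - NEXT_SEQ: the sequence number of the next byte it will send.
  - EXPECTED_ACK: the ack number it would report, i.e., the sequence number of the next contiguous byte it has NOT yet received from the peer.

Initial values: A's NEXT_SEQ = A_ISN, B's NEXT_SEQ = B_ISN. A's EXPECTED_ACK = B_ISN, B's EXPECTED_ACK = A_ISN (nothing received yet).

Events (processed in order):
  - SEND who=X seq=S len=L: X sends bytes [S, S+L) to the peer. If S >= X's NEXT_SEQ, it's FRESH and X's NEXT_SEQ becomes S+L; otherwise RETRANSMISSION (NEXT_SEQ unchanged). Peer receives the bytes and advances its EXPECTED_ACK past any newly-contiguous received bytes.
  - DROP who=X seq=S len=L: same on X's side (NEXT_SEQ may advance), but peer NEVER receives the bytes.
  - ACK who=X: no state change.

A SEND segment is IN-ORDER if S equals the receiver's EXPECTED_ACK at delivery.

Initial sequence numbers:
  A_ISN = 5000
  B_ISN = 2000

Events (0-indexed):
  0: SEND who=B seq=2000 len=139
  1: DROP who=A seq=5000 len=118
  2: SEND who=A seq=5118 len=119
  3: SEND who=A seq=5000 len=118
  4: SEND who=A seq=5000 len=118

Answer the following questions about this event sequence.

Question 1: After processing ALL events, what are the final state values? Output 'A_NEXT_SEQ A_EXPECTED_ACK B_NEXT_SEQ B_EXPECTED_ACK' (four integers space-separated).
After event 0: A_seq=5000 A_ack=2139 B_seq=2139 B_ack=5000
After event 1: A_seq=5118 A_ack=2139 B_seq=2139 B_ack=5000
After event 2: A_seq=5237 A_ack=2139 B_seq=2139 B_ack=5000
After event 3: A_seq=5237 A_ack=2139 B_seq=2139 B_ack=5237
After event 4: A_seq=5237 A_ack=2139 B_seq=2139 B_ack=5237

Answer: 5237 2139 2139 5237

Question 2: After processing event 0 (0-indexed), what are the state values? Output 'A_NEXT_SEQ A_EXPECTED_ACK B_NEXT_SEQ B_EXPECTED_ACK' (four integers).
After event 0: A_seq=5000 A_ack=2139 B_seq=2139 B_ack=5000

5000 2139 2139 5000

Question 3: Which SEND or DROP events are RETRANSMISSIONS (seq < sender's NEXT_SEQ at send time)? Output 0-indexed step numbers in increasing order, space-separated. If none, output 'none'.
Step 0: SEND seq=2000 -> fresh
Step 1: DROP seq=5000 -> fresh
Step 2: SEND seq=5118 -> fresh
Step 3: SEND seq=5000 -> retransmit
Step 4: SEND seq=5000 -> retransmit

Answer: 3 4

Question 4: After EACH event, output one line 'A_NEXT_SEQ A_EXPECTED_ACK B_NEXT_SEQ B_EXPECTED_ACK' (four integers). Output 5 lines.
5000 2139 2139 5000
5118 2139 2139 5000
5237 2139 2139 5000
5237 2139 2139 5237
5237 2139 2139 5237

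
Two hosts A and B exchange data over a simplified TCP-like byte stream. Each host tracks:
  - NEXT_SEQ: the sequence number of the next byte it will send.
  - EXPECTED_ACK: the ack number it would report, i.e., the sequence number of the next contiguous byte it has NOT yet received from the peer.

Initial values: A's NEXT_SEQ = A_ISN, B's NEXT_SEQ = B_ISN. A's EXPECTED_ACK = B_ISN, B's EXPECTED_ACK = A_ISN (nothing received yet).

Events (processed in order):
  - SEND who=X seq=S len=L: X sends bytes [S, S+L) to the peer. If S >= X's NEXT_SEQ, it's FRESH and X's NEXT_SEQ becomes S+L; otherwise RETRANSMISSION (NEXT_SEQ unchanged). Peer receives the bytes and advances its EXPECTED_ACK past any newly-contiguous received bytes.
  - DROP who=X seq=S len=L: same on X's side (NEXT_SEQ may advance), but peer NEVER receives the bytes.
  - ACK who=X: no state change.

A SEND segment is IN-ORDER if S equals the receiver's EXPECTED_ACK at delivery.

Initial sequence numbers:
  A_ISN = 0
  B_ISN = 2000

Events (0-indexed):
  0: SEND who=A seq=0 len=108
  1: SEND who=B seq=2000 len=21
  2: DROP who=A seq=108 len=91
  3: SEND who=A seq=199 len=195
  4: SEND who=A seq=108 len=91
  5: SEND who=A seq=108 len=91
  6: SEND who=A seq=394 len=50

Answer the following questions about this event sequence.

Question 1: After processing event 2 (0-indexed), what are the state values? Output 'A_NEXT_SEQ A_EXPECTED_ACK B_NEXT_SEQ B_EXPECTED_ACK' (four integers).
After event 0: A_seq=108 A_ack=2000 B_seq=2000 B_ack=108
After event 1: A_seq=108 A_ack=2021 B_seq=2021 B_ack=108
After event 2: A_seq=199 A_ack=2021 B_seq=2021 B_ack=108

199 2021 2021 108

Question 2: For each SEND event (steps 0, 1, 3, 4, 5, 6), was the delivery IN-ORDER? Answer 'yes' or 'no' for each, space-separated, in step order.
Answer: yes yes no yes no yes

Derivation:
Step 0: SEND seq=0 -> in-order
Step 1: SEND seq=2000 -> in-order
Step 3: SEND seq=199 -> out-of-order
Step 4: SEND seq=108 -> in-order
Step 5: SEND seq=108 -> out-of-order
Step 6: SEND seq=394 -> in-order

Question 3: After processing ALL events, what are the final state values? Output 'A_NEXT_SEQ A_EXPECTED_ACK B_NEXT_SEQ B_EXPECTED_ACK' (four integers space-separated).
After event 0: A_seq=108 A_ack=2000 B_seq=2000 B_ack=108
After event 1: A_seq=108 A_ack=2021 B_seq=2021 B_ack=108
After event 2: A_seq=199 A_ack=2021 B_seq=2021 B_ack=108
After event 3: A_seq=394 A_ack=2021 B_seq=2021 B_ack=108
After event 4: A_seq=394 A_ack=2021 B_seq=2021 B_ack=394
After event 5: A_seq=394 A_ack=2021 B_seq=2021 B_ack=394
After event 6: A_seq=444 A_ack=2021 B_seq=2021 B_ack=444

Answer: 444 2021 2021 444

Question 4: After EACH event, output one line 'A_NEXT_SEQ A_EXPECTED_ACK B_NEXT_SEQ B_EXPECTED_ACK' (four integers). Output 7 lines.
108 2000 2000 108
108 2021 2021 108
199 2021 2021 108
394 2021 2021 108
394 2021 2021 394
394 2021 2021 394
444 2021 2021 444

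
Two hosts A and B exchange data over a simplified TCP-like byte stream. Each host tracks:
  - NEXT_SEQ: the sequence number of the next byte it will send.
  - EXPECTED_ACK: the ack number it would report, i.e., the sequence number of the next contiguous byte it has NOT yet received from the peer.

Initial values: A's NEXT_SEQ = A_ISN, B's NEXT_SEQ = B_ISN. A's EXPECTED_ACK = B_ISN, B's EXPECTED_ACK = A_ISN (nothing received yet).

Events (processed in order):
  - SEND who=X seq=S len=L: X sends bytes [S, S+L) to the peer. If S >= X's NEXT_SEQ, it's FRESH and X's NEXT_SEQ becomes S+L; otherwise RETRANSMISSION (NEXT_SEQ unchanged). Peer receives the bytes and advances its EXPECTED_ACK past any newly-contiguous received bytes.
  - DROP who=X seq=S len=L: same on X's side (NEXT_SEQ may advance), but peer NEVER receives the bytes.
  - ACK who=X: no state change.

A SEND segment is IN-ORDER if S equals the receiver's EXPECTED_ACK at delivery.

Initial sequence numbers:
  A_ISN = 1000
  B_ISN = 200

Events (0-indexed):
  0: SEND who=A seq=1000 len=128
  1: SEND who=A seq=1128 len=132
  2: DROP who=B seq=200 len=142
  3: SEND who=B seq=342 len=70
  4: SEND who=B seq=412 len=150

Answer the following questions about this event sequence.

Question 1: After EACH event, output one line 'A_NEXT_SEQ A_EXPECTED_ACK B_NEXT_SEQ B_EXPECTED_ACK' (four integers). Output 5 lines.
1128 200 200 1128
1260 200 200 1260
1260 200 342 1260
1260 200 412 1260
1260 200 562 1260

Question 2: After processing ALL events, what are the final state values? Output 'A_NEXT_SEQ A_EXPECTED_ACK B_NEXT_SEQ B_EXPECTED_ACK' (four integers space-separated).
Answer: 1260 200 562 1260

Derivation:
After event 0: A_seq=1128 A_ack=200 B_seq=200 B_ack=1128
After event 1: A_seq=1260 A_ack=200 B_seq=200 B_ack=1260
After event 2: A_seq=1260 A_ack=200 B_seq=342 B_ack=1260
After event 3: A_seq=1260 A_ack=200 B_seq=412 B_ack=1260
After event 4: A_seq=1260 A_ack=200 B_seq=562 B_ack=1260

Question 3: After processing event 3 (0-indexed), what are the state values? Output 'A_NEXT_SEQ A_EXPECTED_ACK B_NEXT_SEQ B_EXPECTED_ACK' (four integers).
After event 0: A_seq=1128 A_ack=200 B_seq=200 B_ack=1128
After event 1: A_seq=1260 A_ack=200 B_seq=200 B_ack=1260
After event 2: A_seq=1260 A_ack=200 B_seq=342 B_ack=1260
After event 3: A_seq=1260 A_ack=200 B_seq=412 B_ack=1260

1260 200 412 1260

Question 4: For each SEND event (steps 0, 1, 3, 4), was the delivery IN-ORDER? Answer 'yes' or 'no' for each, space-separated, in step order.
Step 0: SEND seq=1000 -> in-order
Step 1: SEND seq=1128 -> in-order
Step 3: SEND seq=342 -> out-of-order
Step 4: SEND seq=412 -> out-of-order

Answer: yes yes no no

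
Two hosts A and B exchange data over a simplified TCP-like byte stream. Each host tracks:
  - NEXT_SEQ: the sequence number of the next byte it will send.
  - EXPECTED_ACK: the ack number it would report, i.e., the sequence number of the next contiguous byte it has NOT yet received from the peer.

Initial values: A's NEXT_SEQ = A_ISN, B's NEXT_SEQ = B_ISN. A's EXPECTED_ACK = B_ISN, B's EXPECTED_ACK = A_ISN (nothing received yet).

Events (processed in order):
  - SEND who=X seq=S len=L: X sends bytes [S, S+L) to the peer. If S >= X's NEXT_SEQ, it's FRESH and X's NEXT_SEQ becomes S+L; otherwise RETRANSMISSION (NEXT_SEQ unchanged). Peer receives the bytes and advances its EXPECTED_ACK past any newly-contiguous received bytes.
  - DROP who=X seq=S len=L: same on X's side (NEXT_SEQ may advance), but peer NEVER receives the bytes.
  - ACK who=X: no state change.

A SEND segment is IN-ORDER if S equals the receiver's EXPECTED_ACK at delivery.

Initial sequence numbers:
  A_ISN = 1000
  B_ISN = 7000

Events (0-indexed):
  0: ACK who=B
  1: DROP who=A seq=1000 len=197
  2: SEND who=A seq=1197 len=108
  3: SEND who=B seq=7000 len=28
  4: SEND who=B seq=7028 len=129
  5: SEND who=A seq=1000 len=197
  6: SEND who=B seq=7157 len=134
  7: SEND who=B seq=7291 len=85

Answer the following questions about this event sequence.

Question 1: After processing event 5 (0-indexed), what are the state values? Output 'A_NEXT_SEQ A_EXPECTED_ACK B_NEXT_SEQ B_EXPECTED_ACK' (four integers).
After event 0: A_seq=1000 A_ack=7000 B_seq=7000 B_ack=1000
After event 1: A_seq=1197 A_ack=7000 B_seq=7000 B_ack=1000
After event 2: A_seq=1305 A_ack=7000 B_seq=7000 B_ack=1000
After event 3: A_seq=1305 A_ack=7028 B_seq=7028 B_ack=1000
After event 4: A_seq=1305 A_ack=7157 B_seq=7157 B_ack=1000
After event 5: A_seq=1305 A_ack=7157 B_seq=7157 B_ack=1305

1305 7157 7157 1305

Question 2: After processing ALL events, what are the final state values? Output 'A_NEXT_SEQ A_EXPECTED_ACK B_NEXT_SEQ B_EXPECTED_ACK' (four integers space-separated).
After event 0: A_seq=1000 A_ack=7000 B_seq=7000 B_ack=1000
After event 1: A_seq=1197 A_ack=7000 B_seq=7000 B_ack=1000
After event 2: A_seq=1305 A_ack=7000 B_seq=7000 B_ack=1000
After event 3: A_seq=1305 A_ack=7028 B_seq=7028 B_ack=1000
After event 4: A_seq=1305 A_ack=7157 B_seq=7157 B_ack=1000
After event 5: A_seq=1305 A_ack=7157 B_seq=7157 B_ack=1305
After event 6: A_seq=1305 A_ack=7291 B_seq=7291 B_ack=1305
After event 7: A_seq=1305 A_ack=7376 B_seq=7376 B_ack=1305

Answer: 1305 7376 7376 1305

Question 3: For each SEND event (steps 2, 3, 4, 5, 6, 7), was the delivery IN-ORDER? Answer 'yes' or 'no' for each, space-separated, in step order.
Answer: no yes yes yes yes yes

Derivation:
Step 2: SEND seq=1197 -> out-of-order
Step 3: SEND seq=7000 -> in-order
Step 4: SEND seq=7028 -> in-order
Step 5: SEND seq=1000 -> in-order
Step 6: SEND seq=7157 -> in-order
Step 7: SEND seq=7291 -> in-order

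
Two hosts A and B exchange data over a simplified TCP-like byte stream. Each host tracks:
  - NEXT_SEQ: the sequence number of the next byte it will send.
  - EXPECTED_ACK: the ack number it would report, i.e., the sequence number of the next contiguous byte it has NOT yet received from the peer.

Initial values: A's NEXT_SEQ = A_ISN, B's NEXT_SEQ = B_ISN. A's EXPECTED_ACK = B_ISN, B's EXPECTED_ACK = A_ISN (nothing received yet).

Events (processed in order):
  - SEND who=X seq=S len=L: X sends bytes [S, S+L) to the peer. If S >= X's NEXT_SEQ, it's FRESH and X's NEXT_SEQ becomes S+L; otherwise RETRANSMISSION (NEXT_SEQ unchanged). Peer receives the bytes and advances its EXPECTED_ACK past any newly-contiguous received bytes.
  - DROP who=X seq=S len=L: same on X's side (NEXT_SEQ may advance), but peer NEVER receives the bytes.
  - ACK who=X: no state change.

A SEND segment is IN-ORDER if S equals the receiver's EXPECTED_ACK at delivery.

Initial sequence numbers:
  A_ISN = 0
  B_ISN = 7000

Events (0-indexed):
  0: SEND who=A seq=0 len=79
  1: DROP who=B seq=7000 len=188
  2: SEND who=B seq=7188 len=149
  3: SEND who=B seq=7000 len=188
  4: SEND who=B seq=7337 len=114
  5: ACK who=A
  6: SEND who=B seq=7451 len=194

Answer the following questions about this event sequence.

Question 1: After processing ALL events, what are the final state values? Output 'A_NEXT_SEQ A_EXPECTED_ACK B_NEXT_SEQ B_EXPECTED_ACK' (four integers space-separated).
After event 0: A_seq=79 A_ack=7000 B_seq=7000 B_ack=79
After event 1: A_seq=79 A_ack=7000 B_seq=7188 B_ack=79
After event 2: A_seq=79 A_ack=7000 B_seq=7337 B_ack=79
After event 3: A_seq=79 A_ack=7337 B_seq=7337 B_ack=79
After event 4: A_seq=79 A_ack=7451 B_seq=7451 B_ack=79
After event 5: A_seq=79 A_ack=7451 B_seq=7451 B_ack=79
After event 6: A_seq=79 A_ack=7645 B_seq=7645 B_ack=79

Answer: 79 7645 7645 79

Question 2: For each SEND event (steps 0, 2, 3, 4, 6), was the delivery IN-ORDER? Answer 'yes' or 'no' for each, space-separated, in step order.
Answer: yes no yes yes yes

Derivation:
Step 0: SEND seq=0 -> in-order
Step 2: SEND seq=7188 -> out-of-order
Step 3: SEND seq=7000 -> in-order
Step 4: SEND seq=7337 -> in-order
Step 6: SEND seq=7451 -> in-order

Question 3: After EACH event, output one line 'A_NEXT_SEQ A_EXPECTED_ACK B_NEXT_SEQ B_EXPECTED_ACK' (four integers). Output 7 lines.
79 7000 7000 79
79 7000 7188 79
79 7000 7337 79
79 7337 7337 79
79 7451 7451 79
79 7451 7451 79
79 7645 7645 79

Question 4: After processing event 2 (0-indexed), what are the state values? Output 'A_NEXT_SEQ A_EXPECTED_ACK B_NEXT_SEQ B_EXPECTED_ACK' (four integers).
After event 0: A_seq=79 A_ack=7000 B_seq=7000 B_ack=79
After event 1: A_seq=79 A_ack=7000 B_seq=7188 B_ack=79
After event 2: A_seq=79 A_ack=7000 B_seq=7337 B_ack=79

79 7000 7337 79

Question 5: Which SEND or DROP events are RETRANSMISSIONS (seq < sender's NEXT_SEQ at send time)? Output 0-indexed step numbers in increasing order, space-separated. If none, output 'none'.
Answer: 3

Derivation:
Step 0: SEND seq=0 -> fresh
Step 1: DROP seq=7000 -> fresh
Step 2: SEND seq=7188 -> fresh
Step 3: SEND seq=7000 -> retransmit
Step 4: SEND seq=7337 -> fresh
Step 6: SEND seq=7451 -> fresh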